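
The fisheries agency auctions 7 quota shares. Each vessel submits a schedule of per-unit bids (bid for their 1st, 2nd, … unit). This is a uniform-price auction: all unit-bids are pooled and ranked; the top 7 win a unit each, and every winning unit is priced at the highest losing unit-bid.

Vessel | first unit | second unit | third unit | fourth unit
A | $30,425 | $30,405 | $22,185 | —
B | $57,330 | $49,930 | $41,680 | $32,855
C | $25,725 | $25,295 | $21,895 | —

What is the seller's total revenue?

Total revenue: $177,065

Pooled unit-bids ranked (top 7): 57,330 (B-1), 49,930 (B-2), 41,680 (B-3), 32,855 (B-4), 30,425 (A-1), 30,405 (A-2), 25,725 (C-1)
First bid not allocated: $25,295.
Allocation: A 2, B 4, C 1. Every unit priced at $25,295.
Revenue = 7 × 25,295 = $177,065.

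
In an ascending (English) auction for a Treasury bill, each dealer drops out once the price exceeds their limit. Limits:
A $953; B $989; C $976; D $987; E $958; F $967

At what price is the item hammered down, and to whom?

Sorting limits: 989 (B) > 987 (D) > 976 (C) > 967 (F) > 958 (E) > 953 (A)
Bidding ends when D exits at $987; B takes it.

B wins at $987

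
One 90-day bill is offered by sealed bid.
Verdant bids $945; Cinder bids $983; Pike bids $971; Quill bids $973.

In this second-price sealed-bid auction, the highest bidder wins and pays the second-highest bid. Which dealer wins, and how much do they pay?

Cinder pays $973

Second-price sealed-bid auction: the highest bidder wins and pays the second-highest bid.
Bids in order: 983 (Cinder) > 973 (Quill) > 971 (Pike) > 945 (Verdant)
Cinder wins with the highest bid; price is set by the runner-up at $973.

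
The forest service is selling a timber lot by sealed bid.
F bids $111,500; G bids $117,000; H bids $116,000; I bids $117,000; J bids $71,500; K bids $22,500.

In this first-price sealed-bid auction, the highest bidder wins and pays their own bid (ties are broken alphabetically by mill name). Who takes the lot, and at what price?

G pays $117,000

Rule: the highest bidder wins and pays their own bid.
Bids in order: 117,000 (G) > 117,000 (I) > 116,000 (H) > 111,500 (F) > 71,500 (J) > 22,500 (K)
Tie at $117,000 → G wins by tie-break.
G has the highest bid and pays exactly that: $117,000.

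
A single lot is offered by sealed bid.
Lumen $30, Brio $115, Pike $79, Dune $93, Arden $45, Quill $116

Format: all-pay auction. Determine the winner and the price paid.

Quill pays $116

Bids ranked: 116 (Quill) > 115 (Brio) > 93 (Dune) > 79 (Pike) > 45 (Arden) > 30 (Lumen)
Quill wins with the top bid; all bids are sunk regardless.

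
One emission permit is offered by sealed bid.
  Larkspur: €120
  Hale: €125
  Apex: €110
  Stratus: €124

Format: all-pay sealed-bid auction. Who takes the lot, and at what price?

Hale pays €125

All-pay sealed-bid auction: the highest bidder wins the item, but every bidder pays their own bid.
Bids ranked: 125 (Hale) > 124 (Stratus) > 120 (Larkspur) > 110 (Apex)
Hale wins with the top bid; all bids are sunk regardless.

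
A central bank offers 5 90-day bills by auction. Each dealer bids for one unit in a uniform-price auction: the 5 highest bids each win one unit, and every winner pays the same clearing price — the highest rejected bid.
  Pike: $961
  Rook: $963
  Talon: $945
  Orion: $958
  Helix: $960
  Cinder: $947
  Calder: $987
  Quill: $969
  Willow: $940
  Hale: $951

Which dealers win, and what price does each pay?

Sorting: 987 (Calder), 969 (Quill), 963 (Rook), 961 (Pike), 960 (Helix), 958 (Orion), 951 (Hale), …
Winners (5 units): Calder, Quill, Rook, Pike, Helix.
Highest unsuccessful bid: $958 → clearing price.

Calder, Quill, Rook, Pike, Helix; each pays $958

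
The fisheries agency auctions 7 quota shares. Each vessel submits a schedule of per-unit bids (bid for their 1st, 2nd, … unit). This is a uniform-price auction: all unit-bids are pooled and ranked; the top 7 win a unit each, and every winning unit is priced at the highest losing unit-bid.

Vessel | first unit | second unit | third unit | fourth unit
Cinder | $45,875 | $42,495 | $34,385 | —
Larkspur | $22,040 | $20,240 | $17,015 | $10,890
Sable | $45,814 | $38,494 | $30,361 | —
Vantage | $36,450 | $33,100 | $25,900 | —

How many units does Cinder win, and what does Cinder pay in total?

Cinder: 3 units, pays $91,083

Merging the schedules and taking the best 7: 45,875 (Cinder-1), 45,814 (Sable-1), 42,495 (Cinder-2), 38,494 (Sable-2), 36,450 (Vantage-1), 34,385 (Cinder-3), 33,100 (Vantage-2)
First bid not allocated: $30,361.
Cinder wins 3 unit(s) at $30,361 each.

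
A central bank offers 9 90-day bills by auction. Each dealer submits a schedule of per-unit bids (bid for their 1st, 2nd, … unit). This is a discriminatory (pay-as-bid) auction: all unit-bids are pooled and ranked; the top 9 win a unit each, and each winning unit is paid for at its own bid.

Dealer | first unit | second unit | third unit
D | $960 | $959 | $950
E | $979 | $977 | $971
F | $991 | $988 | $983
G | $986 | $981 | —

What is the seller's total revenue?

Pooled unit-bids ranked (top 9): 991 (F-1), 988 (F-2), 986 (G-1), 983 (F-3), 981 (G-2), 979 (E-1), 977 (E-2), 971 (E-3), 960 (D-1)
Next rejected bid: $959 (not a price — pay-as-bid).
Each winning unit pays its own bid.
Revenue = 991 + 988 + 986 + 983 + 981 + 979 + 977 + 971 + 960 = $8,816.

Total revenue: $8,816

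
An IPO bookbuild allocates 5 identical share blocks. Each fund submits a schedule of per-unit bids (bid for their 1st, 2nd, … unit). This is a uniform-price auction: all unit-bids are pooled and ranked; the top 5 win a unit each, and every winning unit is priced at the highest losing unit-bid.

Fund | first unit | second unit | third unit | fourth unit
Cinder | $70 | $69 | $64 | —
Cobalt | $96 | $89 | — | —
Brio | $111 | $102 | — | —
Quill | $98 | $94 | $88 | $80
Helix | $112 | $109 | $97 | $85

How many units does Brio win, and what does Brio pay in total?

All unit-bids, highest first — top 5: 112 (Helix-1), 111 (Brio-1), 109 (Helix-2), 102 (Brio-2), 98 (Quill-1)
First bid not allocated: $97.
Brio wins 2 unit(s) at $97 each.

Brio: 2 units, pays $194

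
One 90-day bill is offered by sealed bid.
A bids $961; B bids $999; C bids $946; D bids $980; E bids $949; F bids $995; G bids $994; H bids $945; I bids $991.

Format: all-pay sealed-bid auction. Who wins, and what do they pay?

All-pay sealed-bid auction: the highest bidder wins the item, but every bidder pays their own bid.
Bids in order: 999 (B) > 995 (F) > 994 (G) > 991 (I) > 980 (D) > 961 (A) > …
B wins with the top bid; all bids are sunk regardless.

B pays $999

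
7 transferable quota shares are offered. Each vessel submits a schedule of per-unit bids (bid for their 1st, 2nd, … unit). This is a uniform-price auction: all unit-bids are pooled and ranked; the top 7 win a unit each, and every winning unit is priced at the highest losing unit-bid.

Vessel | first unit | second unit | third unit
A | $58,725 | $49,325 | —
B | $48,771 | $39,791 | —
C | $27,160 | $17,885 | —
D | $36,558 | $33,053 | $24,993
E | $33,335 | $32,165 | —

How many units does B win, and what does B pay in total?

B: 2 units, pays $64,330

Pooled unit-bids ranked (top 7): 58,725 (A-1), 49,325 (A-2), 48,771 (B-1), 39,791 (B-2), 36,558 (D-1), 33,335 (E-1), 33,053 (D-2)
Highest rejected unit-bid = $32,165.
B wins 2 unit(s) at $32,165 each.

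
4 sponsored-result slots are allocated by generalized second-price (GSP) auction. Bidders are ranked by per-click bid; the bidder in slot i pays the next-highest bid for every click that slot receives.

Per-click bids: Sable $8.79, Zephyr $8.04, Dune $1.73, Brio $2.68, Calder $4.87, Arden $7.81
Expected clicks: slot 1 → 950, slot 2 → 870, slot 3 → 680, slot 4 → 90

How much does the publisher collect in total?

Total revenue: $17985.50

Per-click bids in order: $8.79 (Sable) > $8.04 (Zephyr) > $7.81 (Arden) > $4.87 (Calder) > $2.68 (Brio) > …
Slot 1: Sable pays $8.04 × 950 = $7638.00
Slot 2: Zephyr pays $7.81 × 870 = $6794.70
Slot 3: Arden pays $4.87 × 680 = $3311.60
Slot 4: Calder pays $2.68 × 90 = $241.20
Total = $17985.50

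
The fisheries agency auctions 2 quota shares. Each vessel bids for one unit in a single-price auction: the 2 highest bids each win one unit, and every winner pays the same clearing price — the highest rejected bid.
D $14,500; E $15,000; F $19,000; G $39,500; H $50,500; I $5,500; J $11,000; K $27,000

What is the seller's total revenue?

Sorting: 50,500 (H), 39,500 (G), 27,000 (K), 19,000 (F), …
The 2 highest are H, G.
Highest unsuccessful bid: $27,000 → clearing price.
Total revenue = 2 × $27,000 = $54,000.

Total revenue: $54,000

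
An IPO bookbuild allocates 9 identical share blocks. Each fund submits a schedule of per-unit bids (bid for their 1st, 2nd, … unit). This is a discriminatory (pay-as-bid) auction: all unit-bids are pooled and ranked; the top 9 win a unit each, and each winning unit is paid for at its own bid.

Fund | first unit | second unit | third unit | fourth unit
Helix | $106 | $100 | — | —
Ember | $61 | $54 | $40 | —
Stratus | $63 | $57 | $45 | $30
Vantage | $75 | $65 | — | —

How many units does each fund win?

Ember 2, Helix 2, Stratus 3, Vantage 2

Pooled unit-bids ranked (top 9): 106 (Helix-1), 100 (Helix-2), 75 (Vantage-1), 65 (Vantage-2), 63 (Stratus-1), 61 (Ember-1), 57 (Stratus-2), 54 (Ember-2), 45 (Stratus-3)
Next rejected bid: $40 (not a price — pay-as-bid).
Allocation: Ember 2, Helix 2, Stratus 3, Vantage 2.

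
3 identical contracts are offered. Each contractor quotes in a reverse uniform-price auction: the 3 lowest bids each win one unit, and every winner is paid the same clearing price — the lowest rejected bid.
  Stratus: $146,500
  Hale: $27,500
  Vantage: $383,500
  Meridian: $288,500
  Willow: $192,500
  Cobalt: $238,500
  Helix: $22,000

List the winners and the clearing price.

Helix, Hale, Stratus; each is paid $192,500

Bids ranked low→high: 22,000 (Helix), 27,500 (Hale), 146,500 (Stratus), 192,500 (Willow), 238,500 (Cobalt), …
Winners (3 units): Helix, Hale, Stratus.
Clearing price = lowest rejected bid = $192,500.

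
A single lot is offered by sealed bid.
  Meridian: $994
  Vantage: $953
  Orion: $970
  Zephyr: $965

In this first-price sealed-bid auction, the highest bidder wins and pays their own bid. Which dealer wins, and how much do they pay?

Meridian pays $994

Bids ranked: 994 (Meridian) > 970 (Orion) > 965 (Zephyr) > 953 (Vantage)
Meridian is highest → pays own bid, $994.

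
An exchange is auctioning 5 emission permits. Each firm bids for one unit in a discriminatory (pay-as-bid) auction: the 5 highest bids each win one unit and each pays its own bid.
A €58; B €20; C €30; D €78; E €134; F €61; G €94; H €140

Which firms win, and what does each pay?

Bids ranked high→low: 140 (H), 134 (E), 94 (G), 78 (D), 61 (F), 58 (A), 30 (C), …
Top 5: H, E, G, D, F.
Each winner pays its own bid: H €140, E €134, G €94, D €78, F €61.

H €140, E €134, G €94, D €78, F €61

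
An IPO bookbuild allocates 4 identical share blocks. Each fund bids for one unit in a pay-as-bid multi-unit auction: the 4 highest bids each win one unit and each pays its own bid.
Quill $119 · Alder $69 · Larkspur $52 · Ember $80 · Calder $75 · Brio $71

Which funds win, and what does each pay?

Quill $119, Ember $80, Calder $75, Brio $71

Bids ranked high→low: 119 (Quill), 80 (Ember), 75 (Calder), 71 (Brio), 69 (Alder), 52 (Larkspur)
The 4 highest are Quill, Ember, Calder, Brio.
Each winner pays its own bid: Quill $119, Ember $80, Calder $75, Brio $71.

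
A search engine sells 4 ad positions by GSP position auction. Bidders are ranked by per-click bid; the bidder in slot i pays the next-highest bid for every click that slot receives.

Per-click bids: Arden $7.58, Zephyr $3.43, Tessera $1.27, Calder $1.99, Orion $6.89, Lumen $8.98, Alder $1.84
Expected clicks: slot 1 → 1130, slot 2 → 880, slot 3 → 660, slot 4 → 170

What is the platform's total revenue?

Total revenue: $17230.70

Sorting advertisers: $8.98 (Lumen) > $7.58 (Arden) > $6.89 (Orion) > $3.43 (Zephyr) > $1.99 (Calder) > …
Slot 1: Lumen pays $7.58 × 1130 = $8565.40
Slot 2: Arden pays $6.89 × 880 = $6063.20
Slot 3: Orion pays $3.43 × 660 = $2263.80
Slot 4: Zephyr pays $1.99 × 170 = $338.30
Total = $17230.70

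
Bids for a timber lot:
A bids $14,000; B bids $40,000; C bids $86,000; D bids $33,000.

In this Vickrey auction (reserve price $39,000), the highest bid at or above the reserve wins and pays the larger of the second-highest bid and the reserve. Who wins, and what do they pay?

C pays $40,000

Vickrey auction (reserve price $39,000): the highest bid at or above the reserve wins and pays the larger of the second-highest bid and the reserve.
Bids in order: 86,000 (C) > 40,000 (B) > 33,000 (D) > 14,000 (A)
Highest eligible bid: C at $86,000.
Second-highest bid $40,000 exceeds the reserve $39,000 → payment $40,000.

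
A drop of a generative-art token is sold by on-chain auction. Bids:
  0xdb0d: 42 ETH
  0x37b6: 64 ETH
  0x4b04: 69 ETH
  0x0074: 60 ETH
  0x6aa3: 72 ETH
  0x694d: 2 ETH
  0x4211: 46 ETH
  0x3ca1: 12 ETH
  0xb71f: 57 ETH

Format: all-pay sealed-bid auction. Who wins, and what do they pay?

All-pay sealed-bid auction: the highest bidder wins the item, but every bidder pays their own bid.
Bids in order: 72 (0x6aa3) > 69 (0x4b04) > 64 (0x37b6) > 60 (0x0074) > 57 (0xb71f) > 46 (0x4211) > …
0x6aa3 wins with the top bid; all bids are sunk regardless.

0x6aa3 pays 72 ETH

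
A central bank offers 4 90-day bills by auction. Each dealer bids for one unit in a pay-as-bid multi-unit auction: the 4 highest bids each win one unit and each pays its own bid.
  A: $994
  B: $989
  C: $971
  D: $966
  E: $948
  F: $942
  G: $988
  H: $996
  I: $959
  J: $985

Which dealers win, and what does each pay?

Ordering the bids: 996 (H), 994 (A), 989 (B), 988 (G), 985 (J), 971 (C), …
Winners (4 units): H, A, B, G.
Each winner pays its own bid: H $996, A $994, B $989, G $988.

H $996, A $994, B $989, G $988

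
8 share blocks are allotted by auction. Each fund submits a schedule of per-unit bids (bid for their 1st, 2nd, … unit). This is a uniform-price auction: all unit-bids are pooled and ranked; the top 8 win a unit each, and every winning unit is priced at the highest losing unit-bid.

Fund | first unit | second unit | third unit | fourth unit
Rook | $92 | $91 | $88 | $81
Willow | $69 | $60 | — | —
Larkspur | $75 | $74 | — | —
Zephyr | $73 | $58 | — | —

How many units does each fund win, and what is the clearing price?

Merging the schedules and taking the best 8: 92 (Rook-1), 91 (Rook-2), 88 (Rook-3), 81 (Rook-4), 75 (Larkspur-1), 74 (Larkspur-2), 73 (Zephyr-1), 69 (Willow-1)
The (k+1)-th unit-bid is $60.
Allocation: Larkspur 2, Rook 4, Willow 1, Zephyr 1.

Larkspur 2, Rook 4, Willow 1, Zephyr 1; clearing price $60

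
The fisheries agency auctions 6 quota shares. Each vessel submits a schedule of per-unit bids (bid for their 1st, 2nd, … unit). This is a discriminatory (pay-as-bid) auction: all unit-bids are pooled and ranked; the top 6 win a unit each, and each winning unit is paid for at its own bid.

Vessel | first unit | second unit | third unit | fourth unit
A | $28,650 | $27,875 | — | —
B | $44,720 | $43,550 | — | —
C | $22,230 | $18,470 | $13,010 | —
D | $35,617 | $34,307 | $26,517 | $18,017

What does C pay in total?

C pays $0

All unit-bids, highest first — top 6: 44,720 (B-1), 43,550 (B-2), 35,617 (D-1), 34,307 (D-2), 28,650 (A-1), 27,875 (A-2)
Next rejected bid: $26,517 (not a price — pay-as-bid).
C wins no units.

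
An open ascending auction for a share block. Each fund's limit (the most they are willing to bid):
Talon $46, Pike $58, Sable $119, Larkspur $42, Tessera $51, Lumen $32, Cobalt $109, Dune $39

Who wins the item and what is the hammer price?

Sorting limits: 119 (Sable) > 109 (Cobalt) > 58 (Pike) > 51 (Tessera) > 46 (Talon) > 42 (Larkspur) > …
Bidding ends when Cobalt exits at $109; Sable takes it.

Sable wins at $109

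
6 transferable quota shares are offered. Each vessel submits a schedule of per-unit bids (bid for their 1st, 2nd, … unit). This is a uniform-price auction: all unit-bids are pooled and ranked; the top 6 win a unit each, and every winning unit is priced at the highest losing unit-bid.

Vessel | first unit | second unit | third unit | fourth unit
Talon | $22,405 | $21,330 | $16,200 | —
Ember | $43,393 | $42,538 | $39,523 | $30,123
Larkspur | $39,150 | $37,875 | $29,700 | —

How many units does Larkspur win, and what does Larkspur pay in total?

Larkspur: 2 units, pays $59,400

Merging the schedules and taking the best 6: 43,393 (Ember-1), 42,538 (Ember-2), 39,523 (Ember-3), 39,150 (Larkspur-1), 37,875 (Larkspur-2), 30,123 (Ember-4)
The (k+1)-th unit-bid is $29,700.
Larkspur wins 2 unit(s) at $29,700 each.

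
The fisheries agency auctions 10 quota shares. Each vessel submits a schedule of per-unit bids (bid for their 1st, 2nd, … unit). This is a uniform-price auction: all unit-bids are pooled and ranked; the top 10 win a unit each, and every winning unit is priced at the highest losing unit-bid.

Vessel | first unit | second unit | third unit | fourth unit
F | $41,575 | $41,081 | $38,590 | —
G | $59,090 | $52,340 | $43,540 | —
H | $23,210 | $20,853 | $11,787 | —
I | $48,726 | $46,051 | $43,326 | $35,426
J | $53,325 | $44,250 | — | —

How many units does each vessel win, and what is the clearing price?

F 2, G 3, I 3, J 2; clearing price $38,590

All unit-bids, highest first — top 10: 59,090 (G-1), 53,325 (J-1), 52,340 (G-2), 48,726 (I-1), 46,051 (I-2), 44,250 (J-2), 43,540 (G-3), 43,326 (I-3), 41,575 (F-1), 41,081 (F-2)
First bid not allocated: $38,590.
Allocation: F 2, G 3, I 3, J 2.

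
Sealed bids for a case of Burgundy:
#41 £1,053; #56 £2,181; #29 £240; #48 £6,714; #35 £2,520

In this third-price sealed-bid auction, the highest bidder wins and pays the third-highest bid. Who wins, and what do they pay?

Rule: the highest bidder wins and pays the third-highest bid.
Bids in order: 6,714 (#48) > 2,520 (#35) > 2,181 (#56) > 1,053 (#41) > 240 (#29)
#48 is highest; pays the third-highest bid, £2,181.

#48 pays £2,181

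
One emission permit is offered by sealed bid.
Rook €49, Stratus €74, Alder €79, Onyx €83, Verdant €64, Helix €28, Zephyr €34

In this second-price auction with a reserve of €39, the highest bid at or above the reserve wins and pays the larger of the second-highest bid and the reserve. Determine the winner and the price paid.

Onyx pays €79

Second-price auction with a reserve of €39: the highest bid at or above the reserve wins and pays the larger of the second-highest bid and the reserve.
Bids in order: 83 (Onyx) > 79 (Alder) > 74 (Stratus) > 64 (Verdant) > 49 (Rook) > 34 (Zephyr) > …
Highest eligible bid: Onyx at €83.
max(second-highest €79, reserve €39) = €79; the reserve does not bind.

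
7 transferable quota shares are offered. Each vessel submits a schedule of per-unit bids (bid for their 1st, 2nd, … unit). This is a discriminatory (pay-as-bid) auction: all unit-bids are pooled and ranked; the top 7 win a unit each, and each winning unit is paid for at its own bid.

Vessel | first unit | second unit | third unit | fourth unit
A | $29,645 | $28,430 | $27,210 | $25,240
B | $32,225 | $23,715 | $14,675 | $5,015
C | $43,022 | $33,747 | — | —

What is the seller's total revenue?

Total revenue: $219,519

All unit-bids, highest first — top 7: 43,022 (C-1), 33,747 (C-2), 32,225 (B-1), 29,645 (A-1), 28,430 (A-2), 27,210 (A-3), 25,240 (A-4)
Next rejected bid: $23,715 (not a price — pay-as-bid).
Each winning unit pays its own bid.
Revenue = 43,022 + 33,747 + 32,225 + 29,645 + 28,430 + 27,210 + 25,240 = $219,519.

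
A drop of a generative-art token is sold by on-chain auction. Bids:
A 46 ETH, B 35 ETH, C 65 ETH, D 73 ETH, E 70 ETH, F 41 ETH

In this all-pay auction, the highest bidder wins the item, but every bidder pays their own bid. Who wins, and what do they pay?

Sorting bids: 73 (D) > 70 (E) > 65 (C) > 46 (A) > 41 (F) > 35 (B)
D wins with the top bid; all bids are sunk regardless.

D pays 73 ETH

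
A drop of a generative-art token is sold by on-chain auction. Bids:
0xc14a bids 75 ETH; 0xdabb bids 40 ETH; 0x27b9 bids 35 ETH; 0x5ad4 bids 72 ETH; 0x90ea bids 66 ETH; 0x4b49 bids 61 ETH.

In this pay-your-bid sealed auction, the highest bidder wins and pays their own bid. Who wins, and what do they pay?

0xc14a pays 75 ETH

Pay-your-bid sealed auction: the highest bidder wins and pays their own bid.
Bids ranked: 75 (0xc14a) > 72 (0x5ad4) > 66 (0x90ea) > 61 (0x4b49) > 40 (0xdabb) > 35 (0x27b9)
First-price: 0xc14a pays what they bid, 75 ETH.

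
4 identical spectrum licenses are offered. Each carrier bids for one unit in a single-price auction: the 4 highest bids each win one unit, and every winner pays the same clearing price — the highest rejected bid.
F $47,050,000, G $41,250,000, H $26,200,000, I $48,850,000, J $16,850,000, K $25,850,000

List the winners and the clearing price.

I, F, G, H; each pays $25,850,000

Bids ranked high→low: 48,850,000 (I), 47,050,000 (F), 41,250,000 (G), 26,200,000 (H), 25,850,000 (K), 16,850,000 (J)
Top 4: I, F, G, H.
Clearing price = highest rejected bid = $25,850,000.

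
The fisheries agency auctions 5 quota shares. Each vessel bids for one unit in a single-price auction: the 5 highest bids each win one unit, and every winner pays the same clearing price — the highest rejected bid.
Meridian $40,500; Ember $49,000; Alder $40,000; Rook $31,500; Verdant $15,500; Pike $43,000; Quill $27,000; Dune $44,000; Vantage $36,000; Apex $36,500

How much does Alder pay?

Alder pays $36,500

Ordering the bids: 49,000 (Ember), 44,000 (Dune), 43,000 (Pike), 40,500 (Meridian), 40,000 (Alder), 36,500 (Apex), 36,000 (Vantage), …
Winners (5 units): Ember, Dune, Pike, Meridian, Alder.
First losing bid is Apex's $36,500, which sets the uniform price.
Alder wins → pays $36,500.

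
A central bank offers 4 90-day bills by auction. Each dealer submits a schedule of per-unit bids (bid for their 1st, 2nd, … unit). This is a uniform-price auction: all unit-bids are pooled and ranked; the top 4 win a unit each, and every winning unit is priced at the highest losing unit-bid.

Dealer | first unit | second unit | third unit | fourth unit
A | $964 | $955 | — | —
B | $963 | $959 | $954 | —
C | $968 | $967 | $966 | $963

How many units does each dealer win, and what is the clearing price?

A 1, C 3; clearing price $963

All unit-bids, highest first — top 4: 968 (C-1), 967 (C-2), 966 (C-3), 964 (A-1)
The (k+1)-th unit-bid is $963.
Allocation: A 1, C 3.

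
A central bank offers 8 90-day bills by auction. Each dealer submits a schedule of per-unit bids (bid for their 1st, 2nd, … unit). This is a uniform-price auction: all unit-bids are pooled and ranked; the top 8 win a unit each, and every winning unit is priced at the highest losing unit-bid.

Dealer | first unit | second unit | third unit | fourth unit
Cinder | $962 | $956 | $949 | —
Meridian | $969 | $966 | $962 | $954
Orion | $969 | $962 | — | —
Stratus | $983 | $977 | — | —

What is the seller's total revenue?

Total revenue: $7,648

Pooled unit-bids ranked (top 8): 983 (Stratus-1), 977 (Stratus-2), 969 (Meridian-1), 969 (Orion-1), 966 (Meridian-2), 962 (Cinder-1), 962 (Meridian-3), 962 (Orion-2)
First bid not allocated: $956.
Allocation: Cinder 1, Meridian 3, Orion 2, Stratus 2. Every unit priced at $956.
Revenue = 8 × 956 = $7,648.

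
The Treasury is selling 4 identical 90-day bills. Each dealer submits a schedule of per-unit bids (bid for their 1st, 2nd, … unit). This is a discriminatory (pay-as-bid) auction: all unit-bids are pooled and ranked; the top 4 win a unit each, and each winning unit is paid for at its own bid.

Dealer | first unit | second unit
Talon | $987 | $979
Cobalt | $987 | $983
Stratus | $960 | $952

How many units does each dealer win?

All unit-bids, highest first — top 4: 987 (Talon-1), 987 (Cobalt-1), 983 (Cobalt-2), 979 (Talon-2)
Next rejected bid: $960 (not a price — pay-as-bid).
Allocation: Cobalt 2, Talon 2.

Cobalt 2, Talon 2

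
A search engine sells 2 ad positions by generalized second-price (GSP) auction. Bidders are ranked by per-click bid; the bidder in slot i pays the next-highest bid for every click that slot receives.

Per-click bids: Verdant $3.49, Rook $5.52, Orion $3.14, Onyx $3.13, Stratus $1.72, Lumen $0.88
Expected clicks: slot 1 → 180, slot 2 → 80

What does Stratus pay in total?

Stratus pays $0.00

Sorting advertisers: $5.52 (Rook) > $3.49 (Verdant) > $3.14 (Orion) > …
Stratus ranks below slot 2 → no slot, pays nothing.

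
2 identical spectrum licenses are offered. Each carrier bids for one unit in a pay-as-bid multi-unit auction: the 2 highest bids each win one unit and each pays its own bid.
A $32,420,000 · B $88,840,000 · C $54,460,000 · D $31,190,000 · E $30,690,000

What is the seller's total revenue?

Ordering the bids: 88,840,000 (B), 54,460,000 (C), 32,420,000 (A), 31,190,000 (D), …
Top 2: B, C.
Total revenue = 88,840,000 + 54,460,000 = $143,300,000.

Total revenue: $143,300,000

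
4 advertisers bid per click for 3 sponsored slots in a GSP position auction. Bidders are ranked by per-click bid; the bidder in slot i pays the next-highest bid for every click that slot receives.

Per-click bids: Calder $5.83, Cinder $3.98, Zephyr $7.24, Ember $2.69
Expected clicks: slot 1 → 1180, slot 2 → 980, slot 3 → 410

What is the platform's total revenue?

Total revenue: $11882.70

Per-click bids in order: $7.24 (Zephyr) > $5.83 (Calder) > $3.98 (Cinder) > $2.69 (Ember)
Slot 1: Zephyr pays $5.83 × 1180 = $6879.40
Slot 2: Calder pays $3.98 × 980 = $3900.40
Slot 3: Cinder pays $2.69 × 410 = $1102.90
Total = $11882.70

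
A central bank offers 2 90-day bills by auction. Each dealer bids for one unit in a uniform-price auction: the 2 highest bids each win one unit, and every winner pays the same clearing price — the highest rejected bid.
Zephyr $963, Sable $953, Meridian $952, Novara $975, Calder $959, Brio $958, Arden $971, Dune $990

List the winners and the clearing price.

Dune, Novara; each pays $971

Sorting: 990 (Dune), 975 (Novara), 971 (Arden), 963 (Zephyr), …
Winners (2 units): Dune, Novara.
Highest unsuccessful bid: $971 → clearing price.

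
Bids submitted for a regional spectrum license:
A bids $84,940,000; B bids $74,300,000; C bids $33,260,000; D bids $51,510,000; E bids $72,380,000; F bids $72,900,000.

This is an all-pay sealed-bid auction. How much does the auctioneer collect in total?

Rule: the highest bidder wins the item, but every bidder pays their own bid.
Sorting bids: 84,940,000 (A) > 74,300,000 (B) > 72,900,000 (F) > 72,380,000 (E) > 51,510,000 (D) > 33,260,000 (C)
Every bidder forfeits their bid regardless of winning.
Revenue = 84,940,000 + 74,300,000 + 33,260,000 + 51,510,000 + 72,380,000 + 72,900,000 = $389,290,000.

Total revenue: $389,290,000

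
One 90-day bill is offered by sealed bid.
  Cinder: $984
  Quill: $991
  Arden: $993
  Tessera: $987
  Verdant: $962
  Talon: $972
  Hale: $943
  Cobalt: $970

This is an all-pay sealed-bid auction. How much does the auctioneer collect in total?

Bids ranked: 993 (Arden) > 991 (Quill) > 987 (Tessera) > 984 (Cinder) > 972 (Talon) > 970 (Cobalt) > …
Every bidder forfeits their bid regardless of winning.
Revenue = 984 + 991 + 993 + 987 + 962 + 972 + 943 + 970 = $7,802.

Total revenue: $7,802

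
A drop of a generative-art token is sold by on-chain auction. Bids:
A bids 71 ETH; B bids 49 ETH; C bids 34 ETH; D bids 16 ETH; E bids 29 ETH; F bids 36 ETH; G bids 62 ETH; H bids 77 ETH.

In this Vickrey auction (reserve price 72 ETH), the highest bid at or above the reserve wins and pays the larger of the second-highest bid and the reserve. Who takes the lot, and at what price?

H pays 72 ETH

Bids ranked: 77 (H) > 71 (A) > 62 (G) > 49 (B) > 36 (F) > 34 (C) > …
H has the top bid at or above the reserve (77 ETH).
Second-highest bid 71 ETH is below the reserve 72 ETH, so the reserve binds → payment 72 ETH.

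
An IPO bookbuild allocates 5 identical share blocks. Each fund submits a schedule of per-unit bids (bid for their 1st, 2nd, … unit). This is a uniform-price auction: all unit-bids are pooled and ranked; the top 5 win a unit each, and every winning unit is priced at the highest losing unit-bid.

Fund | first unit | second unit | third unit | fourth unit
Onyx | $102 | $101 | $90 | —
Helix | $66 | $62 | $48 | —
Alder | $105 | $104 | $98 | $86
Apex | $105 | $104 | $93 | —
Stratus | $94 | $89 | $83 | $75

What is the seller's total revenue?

Total revenue: $505

Pooled unit-bids ranked (top 5): 105 (Alder-1), 105 (Apex-1), 104 (Alder-2), 104 (Apex-2), 102 (Onyx-1)
Highest rejected unit-bid = $101.
Allocation: Alder 2, Apex 2, Onyx 1. Every unit priced at $101.
Revenue = 5 × 101 = $505.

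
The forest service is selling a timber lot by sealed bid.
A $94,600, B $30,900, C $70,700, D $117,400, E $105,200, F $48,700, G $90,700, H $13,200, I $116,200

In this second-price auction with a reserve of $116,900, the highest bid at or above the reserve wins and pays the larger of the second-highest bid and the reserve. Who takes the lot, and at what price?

Sorting bids: 117,400 (D) > 116,200 (I) > 105,200 (E) > 94,600 (A) > 90,700 (G) > 70,700 (C) > …
D has the top bid at or above the reserve ($117,400).
max(second-highest $116,200, reserve $116,900) = $116,900.

D pays $116,900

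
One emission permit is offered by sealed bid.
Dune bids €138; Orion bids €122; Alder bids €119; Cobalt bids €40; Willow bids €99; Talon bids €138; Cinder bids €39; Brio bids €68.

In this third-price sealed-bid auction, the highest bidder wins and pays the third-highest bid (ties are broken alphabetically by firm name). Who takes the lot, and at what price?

Sorting bids: 138 (Dune) > 138 (Talon) > 122 (Orion) > 119 (Alder) > 99 (Willow) > 68 (Brio) > …
Dune and Talon tie at €138; tie-break gives it to Dune.
Dune is highest; pays the third-highest bid, €122.

Dune pays €122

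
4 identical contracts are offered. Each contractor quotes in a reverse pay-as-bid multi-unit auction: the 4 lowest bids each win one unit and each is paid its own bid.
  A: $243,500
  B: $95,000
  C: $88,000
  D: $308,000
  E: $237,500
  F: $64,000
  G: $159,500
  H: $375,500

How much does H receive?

H is paid $0

Bids ranked low→high: 64,000 (F), 88,000 (C), 95,000 (B), 159,500 (G), 237,500 (E), 243,500 (A), …
Lowest 4: F, C, B, G.
H does not win → $0.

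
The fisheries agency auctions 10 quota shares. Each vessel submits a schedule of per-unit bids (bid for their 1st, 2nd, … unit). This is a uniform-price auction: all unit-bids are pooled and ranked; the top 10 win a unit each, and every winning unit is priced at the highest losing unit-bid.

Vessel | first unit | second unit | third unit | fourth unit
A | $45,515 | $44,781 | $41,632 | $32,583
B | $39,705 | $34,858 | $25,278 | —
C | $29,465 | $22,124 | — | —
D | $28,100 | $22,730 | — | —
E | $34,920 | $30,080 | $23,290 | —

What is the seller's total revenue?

Total revenue: $252,780

All unit-bids, highest first — top 10: 45,515 (A-1), 44,781 (A-2), 41,632 (A-3), 39,705 (B-1), 34,920 (E-1), 34,858 (B-2), 32,583 (A-4), 30,080 (E-2), 29,465 (C-1), 28,100 (D-1)
First bid not allocated: $25,278.
Allocation: A 4, B 2, C 1, D 1, E 2. Every unit priced at $25,278.
Revenue = 10 × 25,278 = $252,780.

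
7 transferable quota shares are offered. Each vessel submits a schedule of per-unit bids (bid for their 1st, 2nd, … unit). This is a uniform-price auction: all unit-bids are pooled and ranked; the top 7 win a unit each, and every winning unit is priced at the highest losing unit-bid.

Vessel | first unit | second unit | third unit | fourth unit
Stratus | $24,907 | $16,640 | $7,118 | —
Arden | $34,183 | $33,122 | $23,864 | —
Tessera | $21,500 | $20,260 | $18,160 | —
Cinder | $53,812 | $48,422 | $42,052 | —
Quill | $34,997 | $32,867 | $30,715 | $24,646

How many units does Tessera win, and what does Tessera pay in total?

Tessera: 0 units, pays $0

All unit-bids, highest first — top 7: 53,812 (Cinder-1), 48,422 (Cinder-2), 42,052 (Cinder-3), 34,997 (Quill-1), 34,183 (Arden-1), 33,122 (Arden-2), 32,867 (Quill-2)
Highest rejected unit-bid = $30,715.
Tessera wins 0 unit(s) at $30,715 each.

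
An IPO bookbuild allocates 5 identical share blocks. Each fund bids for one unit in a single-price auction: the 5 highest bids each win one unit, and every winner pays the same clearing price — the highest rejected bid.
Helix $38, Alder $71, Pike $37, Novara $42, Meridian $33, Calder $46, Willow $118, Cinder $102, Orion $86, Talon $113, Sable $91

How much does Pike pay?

Pike pays $0

Ordering the bids: 118 (Willow), 113 (Talon), 102 (Cinder), 91 (Sable), 86 (Orion), 71 (Alder), 46 (Calder), …
Top 5: Willow, Talon, Cinder, Sable, Orion.
Highest unsuccessful bid: $71 → clearing price.
Pike does not win → pays $0.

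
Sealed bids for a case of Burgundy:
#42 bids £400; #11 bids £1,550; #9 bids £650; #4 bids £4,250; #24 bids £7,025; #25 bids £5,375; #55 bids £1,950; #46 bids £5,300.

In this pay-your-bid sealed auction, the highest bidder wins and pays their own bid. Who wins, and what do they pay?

#24 pays £7,025

Bids in order: 7,025 (#24) > 5,375 (#25) > 5,300 (#46) > 4,250 (#4) > 1,950 (#55) > 1,550 (#11) > …
First-price: #24 pays what they bid, £7,025.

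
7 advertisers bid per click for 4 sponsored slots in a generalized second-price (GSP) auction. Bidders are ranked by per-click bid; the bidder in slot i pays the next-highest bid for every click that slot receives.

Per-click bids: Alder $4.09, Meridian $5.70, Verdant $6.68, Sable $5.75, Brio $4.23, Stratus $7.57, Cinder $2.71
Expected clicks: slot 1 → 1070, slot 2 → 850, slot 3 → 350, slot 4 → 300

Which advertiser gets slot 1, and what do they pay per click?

Stratus; $6.68 per click

Sorting advertisers: $7.57 (Stratus) > $6.68 (Verdant) > $5.75 (Sable) > $5.70 (Meridian) > $4.23 (Brio) > …
Slot 1 goes to the first-ranked bidder, Stratus, who pays the next bid down: $6.68/click.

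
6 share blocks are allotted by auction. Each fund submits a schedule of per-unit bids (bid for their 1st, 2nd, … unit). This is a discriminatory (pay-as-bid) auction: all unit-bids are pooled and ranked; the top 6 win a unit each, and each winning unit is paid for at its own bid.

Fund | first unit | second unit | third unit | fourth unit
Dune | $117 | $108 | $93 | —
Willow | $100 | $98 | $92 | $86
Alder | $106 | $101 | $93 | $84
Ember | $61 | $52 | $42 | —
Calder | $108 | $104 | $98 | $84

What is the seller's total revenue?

Total revenue: $644

All unit-bids, highest first — top 6: 117 (Dune-1), 108 (Dune-2), 108 (Calder-1), 106 (Alder-1), 104 (Calder-2), 101 (Alder-2)
Next rejected bid: $100 (not a price — pay-as-bid).
Each winning unit pays its own bid.
Revenue = 117 + 108 + 108 + 106 + 104 + 101 = $644.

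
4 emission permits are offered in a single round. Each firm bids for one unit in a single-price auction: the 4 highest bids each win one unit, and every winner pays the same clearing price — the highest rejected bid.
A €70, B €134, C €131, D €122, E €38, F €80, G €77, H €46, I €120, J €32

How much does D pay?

Sorting: 134 (B), 131 (C), 122 (D), 120 (I), 80 (F), 77 (G), …
Winners (4 units): B, C, D, I.
Highest unsuccessful bid: €80 → clearing price.
D wins → pays €80.

D pays €80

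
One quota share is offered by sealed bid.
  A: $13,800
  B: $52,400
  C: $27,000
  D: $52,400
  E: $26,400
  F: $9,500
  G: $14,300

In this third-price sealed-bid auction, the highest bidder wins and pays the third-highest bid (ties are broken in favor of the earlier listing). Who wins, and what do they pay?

Third-price sealed-bid auction: the highest bidder wins and pays the third-highest bid.
Bids in order: 52,400 (B) > 52,400 (D) > 27,000 (C) > 26,400 (E) > 14,300 (G) > 13,800 (A) > …
Tie at $52,400 → B wins by tie-break.
B is highest; pays the third-highest bid, $27,000.

B pays $27,000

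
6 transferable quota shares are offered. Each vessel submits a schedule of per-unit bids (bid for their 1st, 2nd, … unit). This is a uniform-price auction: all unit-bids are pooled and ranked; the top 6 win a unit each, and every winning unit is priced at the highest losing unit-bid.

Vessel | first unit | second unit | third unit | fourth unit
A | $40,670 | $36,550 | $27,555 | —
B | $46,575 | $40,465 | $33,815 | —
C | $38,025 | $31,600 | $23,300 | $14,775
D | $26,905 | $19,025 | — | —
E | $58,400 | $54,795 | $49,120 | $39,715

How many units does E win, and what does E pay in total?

Merging the schedules and taking the best 6: 58,400 (E-1), 54,795 (E-2), 49,120 (E-3), 46,575 (B-1), 40,670 (A-1), 40,465 (B-2)
First bid not allocated: $39,715.
E wins 3 unit(s) at $39,715 each.

E: 3 units, pays $119,145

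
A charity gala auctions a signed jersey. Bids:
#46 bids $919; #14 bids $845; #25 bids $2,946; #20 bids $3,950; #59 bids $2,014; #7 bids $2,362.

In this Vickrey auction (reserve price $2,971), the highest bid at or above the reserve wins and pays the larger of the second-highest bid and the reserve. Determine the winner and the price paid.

#20 pays $2,971

Sorting bids: 3,950 (#20) > 2,946 (#25) > 2,362 (#7) > 2,014 (#59) > 919 (#46) > 845 (#14)
#20 has the top bid at or above the reserve ($3,950).
max(second-highest $2,946, reserve $2,971) = $2,971.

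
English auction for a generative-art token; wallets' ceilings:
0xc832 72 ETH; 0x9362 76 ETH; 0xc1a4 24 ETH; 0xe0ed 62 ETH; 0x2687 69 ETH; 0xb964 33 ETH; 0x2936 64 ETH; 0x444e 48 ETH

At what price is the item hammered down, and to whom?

0x9362 wins at 72 ETH

Rule: the price rises until one bidder remains; the winner pays the price at which the last rival dropped out.
Limits ranked: 76 (0x9362) > 72 (0xc832) > 69 (0x2687) > 64 (0x2936) > 62 (0xe0ed) > 48 (0x444e) > …
0xc832 is the last rival to drop out, at 72 ETH; 0x9362 remains and wins at that price.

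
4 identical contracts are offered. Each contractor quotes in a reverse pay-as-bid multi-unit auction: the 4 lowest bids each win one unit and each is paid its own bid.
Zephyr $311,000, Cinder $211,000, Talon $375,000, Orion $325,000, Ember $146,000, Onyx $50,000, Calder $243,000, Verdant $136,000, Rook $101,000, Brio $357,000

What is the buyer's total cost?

Bids ranked low→high: 50,000 (Onyx), 101,000 (Rook), 136,000 (Verdant), 146,000 (Ember), 211,000 (Cinder), 243,000 (Calder), …
The 4 lowest are Onyx, Rook, Verdant, Ember.
Total cost = 50,000 + 101,000 + 136,000 + 146,000 = $433,000.

Total cost: $433,000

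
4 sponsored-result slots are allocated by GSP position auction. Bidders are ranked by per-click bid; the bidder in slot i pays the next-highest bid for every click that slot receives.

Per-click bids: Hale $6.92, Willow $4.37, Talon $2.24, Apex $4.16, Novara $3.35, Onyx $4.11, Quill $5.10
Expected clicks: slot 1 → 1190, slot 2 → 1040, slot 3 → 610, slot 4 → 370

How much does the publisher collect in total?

Ranked by bid: $6.92 (Hale) > $5.10 (Quill) > $4.37 (Willow) > $4.16 (Apex) > $4.11 (Onyx) > …
Slot 1: Hale pays $5.10 × 1190 = $6069.00
Slot 2: Quill pays $4.37 × 1040 = $4544.80
Slot 3: Willow pays $4.16 × 610 = $2537.60
Slot 4: Apex pays $4.11 × 370 = $1520.70
Total = $14672.10

Total revenue: $14672.10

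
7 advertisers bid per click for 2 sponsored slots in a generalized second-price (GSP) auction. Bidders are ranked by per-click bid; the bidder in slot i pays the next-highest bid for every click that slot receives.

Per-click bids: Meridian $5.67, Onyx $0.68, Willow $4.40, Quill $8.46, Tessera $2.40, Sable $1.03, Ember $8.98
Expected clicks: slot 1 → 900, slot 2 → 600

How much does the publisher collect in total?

Per-click bids in order: $8.98 (Ember) > $8.46 (Quill) > $5.67 (Meridian) > …
Slot 1: Ember pays $8.46 × 900 = $7614.00
Slot 2: Quill pays $5.67 × 600 = $3402.00
Total = $11016.00

Total revenue: $11016.00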